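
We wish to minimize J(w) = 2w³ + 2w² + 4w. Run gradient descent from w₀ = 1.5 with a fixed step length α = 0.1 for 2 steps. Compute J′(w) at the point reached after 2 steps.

J′(w) = 6w² + 4w + 4
Step 1: J′(1.5) = 23.5; w₁ = 1.5 − 0.1·23.5 = -0.85
Step 2: J′(-0.85) = 4.935; w₂ = -0.85 − 0.1·4.935 = -1.3435
J′(w) at (-1.3435) = 9.4559535

9.4559535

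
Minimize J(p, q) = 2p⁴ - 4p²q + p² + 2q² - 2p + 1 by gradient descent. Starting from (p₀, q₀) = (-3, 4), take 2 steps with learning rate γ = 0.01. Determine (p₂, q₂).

(-1.83644416, 4.150336)

∇J = (8p³ - 8pq + 2p - 2, -4p² + 4q)
Step 1: at (-3, 4), ∇J = (-128, -20) → (-3, 4) − 0.01·(-128, -20) = (-1.72, 4.2)
Step 2: at (-1.72, 4.2), ∇J = (11.644416, 4.9664) → (-1.72, 4.2) − 0.01·(11.644416, 4.9664) = (-1.83644416, 4.150336)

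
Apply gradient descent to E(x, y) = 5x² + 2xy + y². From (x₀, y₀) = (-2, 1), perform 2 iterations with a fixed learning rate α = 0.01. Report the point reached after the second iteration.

(-1.6584, 1.036)

∇E = (10x + 2y, 2x + 2y)
Step 1: at (-2, 1), ∇E = (-18, -2) → (-2, 1) − 0.01·(-18, -2) = (-1.82, 1.02)
Step 2: at (-1.82, 1.02), ∇E = (-16.16, -1.6) → (-1.82, 1.02) − 0.01·(-16.16, -1.6) = (-1.6584, 1.036)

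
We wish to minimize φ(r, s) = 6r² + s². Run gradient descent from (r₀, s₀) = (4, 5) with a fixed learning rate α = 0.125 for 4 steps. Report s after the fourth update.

1.58203125

∇φ = (12r, 2s)
(r₁, s₁) = (4, 5) − 0.125·(48, 10) = (-2, 3.75)
(r₂, s₂) = (-2, 3.75) − 0.125·(-24, 7.5) = (1, 2.8125)
(r₃, s₃) = (1, 2.8125) − 0.125·(12, 5.625) = (-0.5, 2.109375)
(r₄, s₄) = (-0.5, 2.109375) − 0.125·(-6, 4.21875) = (0.25, 1.58203125)
s = 1.58203125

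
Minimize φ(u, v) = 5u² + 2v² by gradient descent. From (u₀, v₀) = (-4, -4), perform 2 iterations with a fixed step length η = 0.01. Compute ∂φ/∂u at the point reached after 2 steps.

-32.4

∇φ = (10u, 4v)
Step 1: at (-4, -4), ∇φ = (-40, -16) → (-4, -4) − 0.01·(-40, -16) = (-3.6, -3.84)
Step 2: at (-3.6, -3.84), ∇φ = (-36, -15.36) → (-3.6, -3.84) − 0.01·(-36, -15.36) = (-3.24, -3.6864)
∂φ/∂u at (-3.24, -3.6864) = -32.4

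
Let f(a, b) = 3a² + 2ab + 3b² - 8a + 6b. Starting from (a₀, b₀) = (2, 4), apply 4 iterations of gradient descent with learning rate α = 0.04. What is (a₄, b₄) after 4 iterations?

(1.12056832, 0.3588608)

∇f = (6a + 2b - 8, 2a + 6b + 6)
Step 1: at (2, 4), ∇f = (12, 34) → (2, 4) − 0.04·(12, 34) = (1.52, 2.64)
Step 2: at (1.52, 2.64), ∇f = (6.4, 24.88) → (1.52, 2.64) − 0.04·(6.4, 24.88) = (1.264, 1.6448)
Step 3: at (1.264, 1.6448), ∇f = (2.8736, 18.3968) → (1.264, 1.6448) − 0.04·(2.8736, 18.3968) = (1.149056, 0.908928)
Step 4: at (1.149056, 0.908928), ∇f = (0.712192, 13.75168) → (1.149056, 0.908928) − 0.04·(0.712192, 13.75168) = (1.12056832, 0.3588608)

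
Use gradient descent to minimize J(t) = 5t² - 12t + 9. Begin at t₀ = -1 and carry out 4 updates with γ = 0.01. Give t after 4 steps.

-0.24342

J′(t) = 10t - 12
Step 1: J′(-1) = -22; t₁ = -1 − 0.01·(-22) = -0.78
Step 2: J′(-0.78) = -19.8; t₂ = -0.78 − 0.01·(-19.8) = -0.582
Step 3: J′(-0.582) = -17.82; t₃ = -0.582 − 0.01·(-17.82) = -0.4038
Step 4: J′(-0.4038) = -16.038; t₄ = -0.4038 − 0.01·(-16.038) = -0.24342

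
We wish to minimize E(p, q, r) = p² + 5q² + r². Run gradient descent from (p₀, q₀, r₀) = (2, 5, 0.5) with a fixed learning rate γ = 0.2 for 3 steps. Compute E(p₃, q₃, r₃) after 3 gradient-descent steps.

∇E = (2p, 10q, 2r)
(p₁, q₁, r₁) = (2, 5, 0.5) − 0.2·(4, 50, 1) = (1.2, -5, 0.3)
(p₂, q₂, r₂) = (1.2, -5, 0.3) − 0.2·(2.4, -50, 0.6) = (0.72, 5, 0.18)
(p₃, q₃, r₃) = (0.72, 5, 0.18) − 0.2·(1.44, 50, 0.36) = (0.432, -5, 0.108)
E(0.432, -5, 0.108) = 125.198288

125.198288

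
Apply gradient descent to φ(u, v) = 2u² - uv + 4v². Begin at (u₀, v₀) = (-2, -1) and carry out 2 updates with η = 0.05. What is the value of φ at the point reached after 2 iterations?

4.0011875

∇φ = (4u - v, -u + 8v)
Step 1: at (-2, -1), ∇φ = (-7, -6) → (-2, -1) − 0.05·(-7, -6) = (-1.65, -0.7)
Step 2: at (-1.65, -0.7), ∇φ = (-5.9, -3.95) → (-1.65, -0.7) − 0.05·(-5.9, -3.95) = (-1.355, -0.5025)
φ(-1.355, -0.5025) = 4.0011875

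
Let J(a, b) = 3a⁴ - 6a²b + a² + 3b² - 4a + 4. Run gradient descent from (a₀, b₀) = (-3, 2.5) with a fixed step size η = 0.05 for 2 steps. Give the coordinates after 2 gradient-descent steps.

∇J = (12a³ - 12ab + 2a - 4, -6a² + 6b)
Step 1: at (-3, 2.5), ∇J = (-244, -39) → (-3, 2.5) − 0.05·(-244, -39) = (9.2, 4.45)
Step 2: at (9.2, 4.45), ∇J = (8867.376, -481.14) → (9.2, 4.45) − 0.05·(8867.376, -481.14) = (-434.1688, 28.507)

(-434.1688, 28.507)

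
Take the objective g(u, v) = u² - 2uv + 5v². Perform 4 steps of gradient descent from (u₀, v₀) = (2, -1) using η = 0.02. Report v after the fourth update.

∇g = (2u - 2v, -2u + 10v)
(u₁, v₁) = (2, -1) − 0.02·(6, -14) = (1.88, -0.72)
(u₂, v₂) = (1.88, -0.72) − 0.02·(5.2, -10.96) = (1.776, -0.5008)
(u₃, v₃) = (1.776, -0.5008) − 0.02·(4.5536, -8.56) = (1.684928, -0.3296)
(u₄, v₄) = (1.684928, -0.3296) − 0.02·(4.029056, -6.665856) = (1.60434688, -0.19628288)
v = -0.19628288

-0.19628288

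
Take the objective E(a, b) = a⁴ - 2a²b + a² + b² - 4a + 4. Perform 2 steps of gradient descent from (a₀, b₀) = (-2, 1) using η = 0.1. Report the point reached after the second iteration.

∇E = (4a³ - 4ab + 2a - 4, -2a² + 2b)
(a₁, b₁) = (-2, 1) − 0.1·(-32, -6) = (1.2, 1.6)
(a₂, b₂) = (1.2, 1.6) − 0.1·(-2.368, 0.32) = (1.4368, 1.568)

(1.4368, 1.568)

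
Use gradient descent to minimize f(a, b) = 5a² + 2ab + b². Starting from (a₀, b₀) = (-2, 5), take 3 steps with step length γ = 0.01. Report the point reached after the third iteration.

(-1.725504, 4.817792)

∇f = (10a + 2b, 2a + 2b)
(a₁, b₁) = (-2, 5) − 0.01·(-10, 6) = (-1.9, 4.94)
(a₂, b₂) = (-1.9, 4.94) − 0.01·(-9.12, 6.08) = (-1.8088, 4.8792)
(a₃, b₃) = (-1.8088, 4.8792) − 0.01·(-8.3296, 6.1408) = (-1.725504, 4.817792)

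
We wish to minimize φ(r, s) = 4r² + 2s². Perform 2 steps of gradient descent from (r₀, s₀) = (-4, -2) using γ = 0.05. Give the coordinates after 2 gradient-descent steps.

∇φ = (8r, 4s)
(r₁, s₁) = (-4, -2) − 0.05·(-32, -8) = (-2.4, -1.6)
(r₂, s₂) = (-2.4, -1.6) − 0.05·(-19.2, -6.4) = (-1.44, -1.28)

(-1.44, -1.28)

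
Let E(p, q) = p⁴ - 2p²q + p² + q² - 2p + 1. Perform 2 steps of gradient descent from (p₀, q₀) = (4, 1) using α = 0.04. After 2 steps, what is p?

24.51979264

∇E = (4p³ - 4pq + 2p - 2, -2p² + 2q)
Step 1: at (4, 1), ∇E = (246, -30) → (4, 1) − 0.04·(246, -30) = (-5.84, 2.2)
Step 2: at (-5.84, 2.2), ∇E = (-758.994816, -63.8112) → (-5.84, 2.2) − 0.04·(-758.994816, -63.8112) = (24.51979264, 4.752448)
p = 24.51979264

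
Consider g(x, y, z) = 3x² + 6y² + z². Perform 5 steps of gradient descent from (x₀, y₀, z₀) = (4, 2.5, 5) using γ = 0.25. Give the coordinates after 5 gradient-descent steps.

(-0.125, -80, 0.15625)

∇g = (6x, 12y, 2z)
Step 1: at (4, 2.5, 5), ∇g = (24, 30, 10) → (4, 2.5, 5) − 0.25·(24, 30, 10) = (-2, -5, 2.5)
Step 2: at (-2, -5, 2.5), ∇g = (-12, -60, 5) → (-2, -5, 2.5) − 0.25·(-12, -60, 5) = (1, 10, 1.25)
Step 3: at (1, 10, 1.25), ∇g = (6, 120, 2.5) → (1, 10, 1.25) − 0.25·(6, 120, 2.5) = (-0.5, -20, 0.625)
Step 4: at (-0.5, -20, 0.625), ∇g = (-3, -240, 1.25) → (-0.5, -20, 0.625) − 0.25·(-3, -240, 1.25) = (0.25, 40, 0.3125)
Step 5: at (0.25, 40, 0.3125), ∇g = (1.5, 480, 0.625) → (0.25, 40, 0.3125) − 0.25·(1.5, 480, 0.625) = (-0.125, -80, 0.15625)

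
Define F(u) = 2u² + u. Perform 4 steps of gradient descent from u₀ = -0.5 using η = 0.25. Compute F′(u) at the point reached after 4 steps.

0

F′(u) = 4u + 1
u₁ = -0.5 − 0.25·(-1) = -0.25
u₂ = -0.25 − 0.25·0 = -0.25
u₃ = -0.25 − 0.25·0 = -0.25
u₄ = -0.25 − 0.25·0 = -0.25
F′(u) at (-0.25) = 0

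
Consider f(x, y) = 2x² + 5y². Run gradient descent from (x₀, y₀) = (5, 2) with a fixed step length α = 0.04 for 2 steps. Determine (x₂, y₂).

(3.528, 0.72)

∇f = (4x, 10y)
Step 1: at (5, 2), ∇f = (20, 20) → (5, 2) − 0.04·(20, 20) = (4.2, 1.2)
Step 2: at (4.2, 1.2), ∇f = (16.8, 12) → (4.2, 1.2) − 0.04·(16.8, 12) = (3.528, 0.72)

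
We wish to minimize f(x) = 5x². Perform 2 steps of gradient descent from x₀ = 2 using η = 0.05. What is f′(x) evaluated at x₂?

f′(x) = 10x
x₁ = 2 − 0.05·20 = 1
x₂ = 1 − 0.05·10 = 0.5
f′(x) at (0.5) = 5

5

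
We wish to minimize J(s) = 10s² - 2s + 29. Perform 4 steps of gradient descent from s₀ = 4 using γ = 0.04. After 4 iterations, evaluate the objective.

J′(s) = 20s - 2
s₁ = 4 − 0.04·78 = 0.88
s₂ = 0.88 − 0.04·15.6 = 0.256
s₃ = 0.256 − 0.04·3.12 = 0.1312
s₄ = 0.1312 − 0.04·0.624 = 0.10624
J(0.10624) = 28.900389376

28.900389376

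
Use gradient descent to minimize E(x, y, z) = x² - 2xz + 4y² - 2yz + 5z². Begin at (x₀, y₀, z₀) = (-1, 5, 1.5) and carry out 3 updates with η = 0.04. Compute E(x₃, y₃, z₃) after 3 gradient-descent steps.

13.563023823872

∇E = (2x - 2z, 8y - 2z, -2x - 2y + 10z)
(x₁, y₁, z₁) = (-1, 5, 1.5) − 0.04·(-5, 37, 7) = (-0.8, 3.52, 1.22)
(x₂, y₂, z₂) = (-0.8, 3.52, 1.22) − 0.04·(-4.04, 25.72, 6.76) = (-0.6384, 2.4912, 0.9496)
(x₃, y₃, z₃) = (-0.6384, 2.4912, 0.9496) − 0.04·(-3.176, 18.0304, 5.7904) = (-0.51136, 1.769984, 0.717984)
E(-0.51136, 1.769984, 0.717984) = 13.563023823872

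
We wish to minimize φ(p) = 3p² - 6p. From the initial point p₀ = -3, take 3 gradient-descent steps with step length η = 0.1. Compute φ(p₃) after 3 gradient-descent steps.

-2.803392

φ′(p) = 6p - 6
p₁ = -3 − 0.1·(-24) = -0.6
p₂ = -0.6 − 0.1·(-9.6) = 0.36
p₃ = 0.36 − 0.1·(-3.84) = 0.744
φ(0.744) = -2.803392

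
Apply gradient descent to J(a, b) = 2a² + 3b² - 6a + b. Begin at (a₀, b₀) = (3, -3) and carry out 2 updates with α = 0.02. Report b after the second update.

-2.3608

∇J = (4a - 6, 6b + 1)
(a₁, b₁) = (3, -3) − 0.02·(6, -17) = (2.88, -2.66)
(a₂, b₂) = (2.88, -2.66) − 0.02·(5.52, -14.96) = (2.7696, -2.3608)
b = -2.3608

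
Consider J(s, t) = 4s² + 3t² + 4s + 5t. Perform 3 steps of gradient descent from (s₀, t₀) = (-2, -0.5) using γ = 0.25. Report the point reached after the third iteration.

(1, -0.875)

∇J = (8s + 4, 6t + 5)
Step 1: at (-2, -0.5), ∇J = (-12, 2) → (-2, -0.5) − 0.25·(-12, 2) = (1, -1)
Step 2: at (1, -1), ∇J = (12, -1) → (1, -1) − 0.25·(12, -1) = (-2, -0.75)
Step 3: at (-2, -0.75), ∇J = (-12, 0.5) → (-2, -0.75) − 0.25·(-12, 0.5) = (1, -0.875)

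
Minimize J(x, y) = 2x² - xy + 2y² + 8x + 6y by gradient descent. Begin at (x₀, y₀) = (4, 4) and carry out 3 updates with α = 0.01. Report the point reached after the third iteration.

∇J = (4x - y + 8, -x + 4y + 6)
(x₁, y₁) = (4, 4) − 0.01·(20, 18) = (3.8, 3.82)
(x₂, y₂) = (3.8, 3.82) − 0.01·(19.38, 17.48) = (3.6062, 3.6452)
(x₃, y₃) = (3.6062, 3.6452) − 0.01·(18.7796, 16.9746) = (3.418404, 3.475454)

(3.418404, 3.475454)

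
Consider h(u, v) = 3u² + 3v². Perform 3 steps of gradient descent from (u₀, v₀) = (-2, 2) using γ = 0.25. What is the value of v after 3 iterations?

∇h = (6u, 6v)
Step 1: at (-2, 2), ∇h = (-12, 12) → (-2, 2) − 0.25·(-12, 12) = (1, -1)
Step 2: at (1, -1), ∇h = (6, -6) → (1, -1) − 0.25·(6, -6) = (-0.5, 0.5)
Step 3: at (-0.5, 0.5), ∇h = (-3, 3) → (-0.5, 0.5) − 0.25·(-3, 3) = (0.25, -0.25)
v = -0.25

-0.25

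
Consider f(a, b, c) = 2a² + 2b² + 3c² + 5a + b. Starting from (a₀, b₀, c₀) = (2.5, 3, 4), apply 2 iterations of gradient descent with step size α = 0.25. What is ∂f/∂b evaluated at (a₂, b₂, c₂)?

0

∇f = (4a + 5, 4b + 1, 6c)
Step 1: at (2.5, 3, 4), ∇f = (15, 13, 24) → (2.5, 3, 4) − 0.25·(15, 13, 24) = (-1.25, -0.25, -2)
Step 2: at (-1.25, -0.25, -2), ∇f = (0, 0, -12) → (-1.25, -0.25, -2) − 0.25·(0, 0, -12) = (-1.25, -0.25, 1)
∂f/∂b at (-1.25, -0.25, 1) = 0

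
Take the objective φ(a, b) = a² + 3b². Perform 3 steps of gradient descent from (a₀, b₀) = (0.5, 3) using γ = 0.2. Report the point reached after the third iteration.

(0.108, -0.024)

∇φ = (2a, 6b)
(a₁, b₁) = (0.5, 3) − 0.2·(1, 18) = (0.3, -0.6)
(a₂, b₂) = (0.3, -0.6) − 0.2·(0.6, -3.6) = (0.18, 0.12)
(a₃, b₃) = (0.18, 0.12) − 0.2·(0.36, 0.72) = (0.108, -0.024)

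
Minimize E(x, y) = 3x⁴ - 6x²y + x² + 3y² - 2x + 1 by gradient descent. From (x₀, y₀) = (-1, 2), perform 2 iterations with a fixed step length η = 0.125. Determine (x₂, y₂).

(7, 3.3125)

∇E = (12x³ - 12xy + 2x - 2, -6x² + 6y)
(x₁, y₁) = (-1, 2) − 0.125·(8, 6) = (-2, 1.25)
(x₂, y₂) = (-2, 1.25) − 0.125·(-72, -16.5) = (7, 3.3125)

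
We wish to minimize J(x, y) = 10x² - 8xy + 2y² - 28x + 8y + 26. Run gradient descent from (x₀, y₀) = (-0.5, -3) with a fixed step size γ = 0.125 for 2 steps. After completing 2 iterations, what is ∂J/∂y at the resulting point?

14

∇J = (20x - 8y - 28, -8x + 4y + 8)
Step 1: at (-0.5, -3), ∇J = (-14, 0) → (-0.5, -3) − 0.125·(-14, 0) = (1.25, -3)
Step 2: at (1.25, -3), ∇J = (21, -14) → (1.25, -3) − 0.125·(21, -14) = (-1.375, -1.25)
∂J/∂y at (-1.375, -1.25) = 14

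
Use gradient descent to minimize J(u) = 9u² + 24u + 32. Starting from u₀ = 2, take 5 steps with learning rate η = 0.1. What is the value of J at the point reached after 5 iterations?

26.73741824

J′(u) = 18u + 24
u₁ = 2 − 0.1·60 = -4
u₂ = -4 − 0.1·(-48) = 0.8
u₃ = 0.8 − 0.1·38.4 = -3.04
u₄ = -3.04 − 0.1·(-30.72) = 0.032
u₅ = 0.032 − 0.1·24.576 = -2.4256
J(-2.4256) = 26.73741824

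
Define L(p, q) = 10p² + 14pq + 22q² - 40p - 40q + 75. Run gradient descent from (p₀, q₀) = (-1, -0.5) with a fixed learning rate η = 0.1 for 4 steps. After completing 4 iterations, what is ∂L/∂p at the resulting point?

∇L = (20p + 14q - 40, 14p + 44q - 40)
(p₁, q₁) = (-1, -0.5) − 0.1·(-67, -76) = (5.7, 7.1)
(p₂, q₂) = (5.7, 7.1) − 0.1·(173.4, 352.2) = (-11.64, -28.12)
(p₃, q₃) = (-11.64, -28.12) − 0.1·(-666.48, -1440.24) = (55.008, 115.904)
(p₄, q₄) = (55.008, 115.904) − 0.1·(2682.816, 5829.888) = (-213.2736, -467.0848)
∂L/∂p at (-213.2736, -467.0848) = -10844.6592

-10844.6592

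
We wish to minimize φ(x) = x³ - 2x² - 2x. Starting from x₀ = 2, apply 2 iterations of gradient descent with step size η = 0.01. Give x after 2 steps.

1.961588

φ′(x) = 3x² - 4x - 2
Step 1: φ′(2) = 2; x₁ = 2 − 0.01·2 = 1.98
Step 2: φ′(1.98) = 1.8412; x₂ = 1.98 − 0.01·1.8412 = 1.961588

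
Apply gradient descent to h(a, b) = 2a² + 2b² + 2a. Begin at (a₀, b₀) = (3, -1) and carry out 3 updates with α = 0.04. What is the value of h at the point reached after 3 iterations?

∇h = (4a + 2, 4b)
Step 1: at (3, -1), ∇h = (14, -4) → (3, -1) − 0.04·(14, -4) = (2.44, -0.84)
Step 2: at (2.44, -0.84), ∇h = (11.76, -3.36) → (2.44, -0.84) − 0.04·(11.76, -3.36) = (1.9696, -0.7056)
Step 3: at (1.9696, -0.7056), ∇h = (9.8784, -2.8224) → (1.9696, -0.7056) − 0.04·(9.8784, -2.8224) = (1.574464, -0.592704)
h(1.574464, -0.592704) = 8.809397837824

8.809397837824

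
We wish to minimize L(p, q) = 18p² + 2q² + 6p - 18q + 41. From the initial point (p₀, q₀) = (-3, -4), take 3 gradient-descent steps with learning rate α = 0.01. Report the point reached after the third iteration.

∇L = (36p + 6, 4q - 18)
Step 1: at (-3, -4), ∇L = (-102, -34) → (-3, -4) − 0.01·(-102, -34) = (-1.98, -3.66)
Step 2: at (-1.98, -3.66), ∇L = (-65.28, -32.64) → (-1.98, -3.66) − 0.01·(-65.28, -32.64) = (-1.3272, -3.3336)
Step 3: at (-1.3272, -3.3336), ∇L = (-41.7792, -31.3344) → (-1.3272, -3.3336) − 0.01·(-41.7792, -31.3344) = (-0.909408, -3.020256)

(-0.909408, -3.020256)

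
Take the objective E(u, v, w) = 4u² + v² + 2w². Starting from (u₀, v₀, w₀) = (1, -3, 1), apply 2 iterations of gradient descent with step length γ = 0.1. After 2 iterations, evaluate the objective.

3.952

∇E = (8u, 2v, 4w)
Step 1: at (1, -3, 1), ∇E = (8, -6, 4) → (1, -3, 1) − 0.1·(8, -6, 4) = (0.2, -2.4, 0.6)
Step 2: at (0.2, -2.4, 0.6), ∇E = (1.6, -4.8, 2.4) → (0.2, -2.4, 0.6) − 0.1·(1.6, -4.8, 2.4) = (0.04, -1.92, 0.36)
E(0.04, -1.92, 0.36) = 3.952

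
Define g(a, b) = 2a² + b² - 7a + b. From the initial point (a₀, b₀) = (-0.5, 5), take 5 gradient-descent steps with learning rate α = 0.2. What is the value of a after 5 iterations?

1.74928

∇g = (4a - 7, 2b + 1)
(a₁, b₁) = (-0.5, 5) − 0.2·(-9, 11) = (1.3, 2.8)
(a₂, b₂) = (1.3, 2.8) − 0.2·(-1.8, 6.6) = (1.66, 1.48)
(a₃, b₃) = (1.66, 1.48) − 0.2·(-0.36, 3.96) = (1.732, 0.688)
(a₄, b₄) = (1.732, 0.688) − 0.2·(-0.072, 2.376) = (1.7464, 0.2128)
(a₅, b₅) = (1.7464, 0.2128) − 0.2·(-0.0144, 1.4256) = (1.74928, -0.07232)
a = 1.74928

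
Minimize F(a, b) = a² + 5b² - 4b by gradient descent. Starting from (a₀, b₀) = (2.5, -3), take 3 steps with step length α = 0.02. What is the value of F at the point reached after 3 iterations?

∇F = (2a, 10b - 4)
Step 1: at (2.5, -3), ∇F = (5, -34) → (2.5, -3) − 0.02·(5, -34) = (2.4, -2.32)
Step 2: at (2.4, -2.32), ∇F = (4.8, -27.2) → (2.4, -2.32) − 0.02·(4.8, -27.2) = (2.304, -1.776)
Step 3: at (2.304, -1.776), ∇F = (4.608, -21.76) → (2.304, -1.776) − 0.02·(4.608, -21.76) = (2.21184, -1.3408)
F(2.21184, -1.3408) = 19.2441593856

19.2441593856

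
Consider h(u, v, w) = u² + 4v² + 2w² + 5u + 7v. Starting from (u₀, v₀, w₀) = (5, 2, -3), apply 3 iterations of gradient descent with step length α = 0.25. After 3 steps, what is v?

∇h = (2u + 5, 8v + 7, 4w)
(u₁, v₁, w₁) = (5, 2, -3) − 0.25·(15, 23, -12) = (1.25, -3.75, 0)
(u₂, v₂, w₂) = (1.25, -3.75, 0) − 0.25·(7.5, -23, 0) = (-0.625, 2, 0)
(u₃, v₃, w₃) = (-0.625, 2, 0) − 0.25·(3.75, 23, 0) = (-1.5625, -3.75, 0)
v = -3.75

-3.75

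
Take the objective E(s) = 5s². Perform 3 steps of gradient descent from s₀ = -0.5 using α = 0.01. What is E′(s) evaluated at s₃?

E′(s) = 10s
s₁ = -0.5 − 0.01·(-5) = -0.45
s₂ = -0.45 − 0.01·(-4.5) = -0.405
s₃ = -0.405 − 0.01·(-4.05) = -0.3645
E′(s) at (-0.3645) = -3.645

-3.645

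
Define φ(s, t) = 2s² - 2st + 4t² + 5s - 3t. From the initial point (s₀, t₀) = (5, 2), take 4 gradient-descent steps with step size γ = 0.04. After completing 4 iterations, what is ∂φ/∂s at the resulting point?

11.3870976

∇φ = (4s - 2t + 5, -2s + 8t - 3)
Step 1: at (5, 2), ∇φ = (21, 3) → (5, 2) − 0.04·(21, 3) = (4.16, 1.88)
Step 2: at (4.16, 1.88), ∇φ = (17.88, 3.72) → (4.16, 1.88) − 0.04·(17.88, 3.72) = (3.4448, 1.7312)
Step 3: at (3.4448, 1.7312), ∇φ = (15.3168, 3.96) → (3.4448, 1.7312) − 0.04·(15.3168, 3.96) = (2.832128, 1.5728)
Step 4: at (2.832128, 1.5728), ∇φ = (13.182912, 3.918144) → (2.832128, 1.5728) − 0.04·(13.182912, 3.918144) = (2.30481152, 1.41607424)
∂φ/∂s at (2.30481152, 1.41607424) = 11.3870976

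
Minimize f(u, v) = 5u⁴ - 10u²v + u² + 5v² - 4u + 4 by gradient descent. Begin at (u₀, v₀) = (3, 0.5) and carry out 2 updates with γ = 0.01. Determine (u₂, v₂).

(-0.7043744, 1.66444)

∇f = (20u³ - 20uv + 2u - 4, -10u² + 10v)
(u₁, v₁) = (3, 0.5) − 0.01·(512, -85) = (-2.12, 1.35)
(u₂, v₂) = (-2.12, 1.35) − 0.01·(-141.56256, -31.444) = (-0.7043744, 1.66444)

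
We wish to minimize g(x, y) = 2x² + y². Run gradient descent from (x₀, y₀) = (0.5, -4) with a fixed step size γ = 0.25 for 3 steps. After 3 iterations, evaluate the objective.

0.25

∇g = (4x, 2y)
(x₁, y₁) = (0.5, -4) − 0.25·(2, -8) = (0, -2)
(x₂, y₂) = (0, -2) − 0.25·(0, -4) = (0, -1)
(x₃, y₃) = (0, -1) − 0.25·(0, -2) = (0, -0.5)
g(0, -0.5) = 0.25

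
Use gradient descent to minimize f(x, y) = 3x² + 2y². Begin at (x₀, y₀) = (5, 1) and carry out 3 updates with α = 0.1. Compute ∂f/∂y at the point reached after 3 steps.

∇f = (6x, 4y)
Step 1: at (5, 1), ∇f = (30, 4) → (5, 1) − 0.1·(30, 4) = (2, 0.6)
Step 2: at (2, 0.6), ∇f = (12, 2.4) → (2, 0.6) − 0.1·(12, 2.4) = (0.8, 0.36)
Step 3: at (0.8, 0.36), ∇f = (4.8, 1.44) → (0.8, 0.36) − 0.1·(4.8, 1.44) = (0.32, 0.216)
∂f/∂y at (0.32, 0.216) = 0.864

0.864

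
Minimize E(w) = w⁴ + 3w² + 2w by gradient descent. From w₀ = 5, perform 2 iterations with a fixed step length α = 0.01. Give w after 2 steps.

E′(w) = 4w³ + 6w + 2
w₁ = 5 − 0.01·532 = -0.32
w₂ = -0.32 − 0.01·(-0.051072) = -0.31948928

-0.31948928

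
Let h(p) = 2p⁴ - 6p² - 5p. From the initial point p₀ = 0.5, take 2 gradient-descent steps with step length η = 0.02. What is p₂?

0.91312

h′(p) = 8p³ - 12p - 5
p₁ = 0.5 − 0.02·(-10) = 0.7
p₂ = 0.7 − 0.02·(-10.656) = 0.91312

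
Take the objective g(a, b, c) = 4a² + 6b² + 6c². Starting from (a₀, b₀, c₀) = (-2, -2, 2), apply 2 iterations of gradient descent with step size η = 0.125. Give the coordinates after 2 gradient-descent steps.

∇g = (8a, 12b, 12c)
Step 1: at (-2, -2, 2), ∇g = (-16, -24, 24) → (-2, -2, 2) − 0.125·(-16, -24, 24) = (0, 1, -1)
Step 2: at (0, 1, -1), ∇g = (0, 12, -12) → (0, 1, -1) − 0.125·(0, 12, -12) = (0, -0.5, 0.5)

(0, -0.5, 0.5)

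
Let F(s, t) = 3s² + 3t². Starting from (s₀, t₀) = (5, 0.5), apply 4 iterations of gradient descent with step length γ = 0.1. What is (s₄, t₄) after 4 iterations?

(0.128, 0.0128)

∇F = (6s, 6t)
Step 1: at (5, 0.5), ∇F = (30, 3) → (5, 0.5) − 0.1·(30, 3) = (2, 0.2)
Step 2: at (2, 0.2), ∇F = (12, 1.2) → (2, 0.2) − 0.1·(12, 1.2) = (0.8, 0.08)
Step 3: at (0.8, 0.08), ∇F = (4.8, 0.48) → (0.8, 0.08) − 0.1·(4.8, 0.48) = (0.32, 0.032)
Step 4: at (0.32, 0.032), ∇F = (1.92, 0.192) → (0.32, 0.032) − 0.1·(1.92, 0.192) = (0.128, 0.0128)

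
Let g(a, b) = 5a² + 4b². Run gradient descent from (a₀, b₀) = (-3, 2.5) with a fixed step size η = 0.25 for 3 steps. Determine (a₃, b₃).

(10.125, -2.5)

∇g = (10a, 8b)
Step 1: at (-3, 2.5), ∇g = (-30, 20) → (-3, 2.5) − 0.25·(-30, 20) = (4.5, -2.5)
Step 2: at (4.5, -2.5), ∇g = (45, -20) → (4.5, -2.5) − 0.25·(45, -20) = (-6.75, 2.5)
Step 3: at (-6.75, 2.5), ∇g = (-67.5, 20) → (-6.75, 2.5) − 0.25·(-67.5, 20) = (10.125, -2.5)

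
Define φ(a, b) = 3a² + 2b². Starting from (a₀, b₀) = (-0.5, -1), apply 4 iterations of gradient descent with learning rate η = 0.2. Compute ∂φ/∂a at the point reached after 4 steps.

∇φ = (6a, 4b)
Step 1: at (-0.5, -1), ∇φ = (-3, -4) → (-0.5, -1) − 0.2·(-3, -4) = (0.1, -0.2)
Step 2: at (0.1, -0.2), ∇φ = (0.6, -0.8) → (0.1, -0.2) − 0.2·(0.6, -0.8) = (-0.02, -0.04)
Step 3: at (-0.02, -0.04), ∇φ = (-0.12, -0.16) → (-0.02, -0.04) − 0.2·(-0.12, -0.16) = (0.004, -0.008)
Step 4: at (0.004, -0.008), ∇φ = (0.024, -0.032) → (0.004, -0.008) − 0.2·(0.024, -0.032) = (-0.0008, -0.0016)
∂φ/∂a at (-0.0008, -0.0016) = -0.0048

-0.0048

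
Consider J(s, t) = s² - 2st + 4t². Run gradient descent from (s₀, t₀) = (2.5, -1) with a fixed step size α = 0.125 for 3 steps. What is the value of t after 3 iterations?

∇J = (2s - 2t, -2s + 8t)
Step 1: at (2.5, -1), ∇J = (7, -13) → (2.5, -1) − 0.125·(7, -13) = (1.625, 0.625)
Step 2: at (1.625, 0.625), ∇J = (2, 1.75) → (1.625, 0.625) − 0.125·(2, 1.75) = (1.375, 0.40625)
Step 3: at (1.375, 0.40625), ∇J = (1.9375, 0.5) → (1.375, 0.40625) − 0.125·(1.9375, 0.5) = (1.1328125, 0.34375)
t = 0.34375

0.34375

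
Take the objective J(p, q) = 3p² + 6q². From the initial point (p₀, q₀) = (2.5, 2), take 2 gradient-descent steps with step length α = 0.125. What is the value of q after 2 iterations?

0.5

∇J = (6p, 12q)
(p₁, q₁) = (2.5, 2) − 0.125·(15, 24) = (0.625, -1)
(p₂, q₂) = (0.625, -1) − 0.125·(3.75, -12) = (0.15625, 0.5)
q = 0.5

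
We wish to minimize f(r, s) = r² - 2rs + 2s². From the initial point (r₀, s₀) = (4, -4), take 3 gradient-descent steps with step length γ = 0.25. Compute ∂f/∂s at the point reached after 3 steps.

∇f = (2r - 2s, -2r + 4s)
(r₁, s₁) = (4, -4) − 0.25·(16, -24) = (0, 2)
(r₂, s₂) = (0, 2) − 0.25·(-4, 8) = (1, 0)
(r₃, s₃) = (1, 0) − 0.25·(2, -2) = (0.5, 0.5)
∂f/∂s at (0.5, 0.5) = 1

1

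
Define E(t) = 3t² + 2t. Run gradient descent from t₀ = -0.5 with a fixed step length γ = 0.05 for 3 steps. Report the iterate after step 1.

E′(t) = 6t + 2
t₁ = -0.5 − 0.05·(-1) = -0.45

-0.45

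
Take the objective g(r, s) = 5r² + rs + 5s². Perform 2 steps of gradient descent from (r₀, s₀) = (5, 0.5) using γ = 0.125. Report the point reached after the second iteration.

(0.421875, 0.3515625)

∇g = (10r + s, r + 10s)
(r₁, s₁) = (5, 0.5) − 0.125·(50.5, 10) = (-1.3125, -0.75)
(r₂, s₂) = (-1.3125, -0.75) − 0.125·(-13.875, -8.8125) = (0.421875, 0.3515625)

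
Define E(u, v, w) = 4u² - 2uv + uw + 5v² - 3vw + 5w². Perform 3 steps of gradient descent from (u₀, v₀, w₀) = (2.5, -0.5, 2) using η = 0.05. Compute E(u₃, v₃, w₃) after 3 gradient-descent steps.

∇E = (8u - 2v + w, -2u + 10v - 3w, u - 3v + 10w)
Step 1: at (2.5, -0.5, 2), ∇E = (23, -16, 24) → (2.5, -0.5, 2) − 0.05·(23, -16, 24) = (1.35, 0.3, 0.8)
Step 2: at (1.35, 0.3, 0.8), ∇E = (11, -2.1, 8.45) → (1.35, 0.3, 0.8) − 0.05·(11, -2.1, 8.45) = (0.8, 0.405, 0.3775)
Step 3: at (0.8, 0.405, 0.3775), ∇E = (5.9675, 1.3175, 3.36) → (0.8, 0.405, 0.3775) − 0.05·(5.9675, 1.3175, 3.36) = (0.501625, 0.339125, 0.2095)
E(0.501625, 0.339125, 0.2095) = 1.352713859375

1.352713859375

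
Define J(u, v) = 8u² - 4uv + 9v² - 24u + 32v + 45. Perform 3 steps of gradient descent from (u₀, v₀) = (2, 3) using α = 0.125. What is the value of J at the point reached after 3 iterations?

∇J = (16u - 4v - 24, -4u + 18v + 32)
(u₁, v₁) = (2, 3) − 0.125·(-4, 78) = (2.5, -6.75)
(u₂, v₂) = (2.5, -6.75) − 0.125·(43, -99.5) = (-2.875, 5.6875)
(u₃, v₃) = (-2.875, 5.6875) − 0.125·(-92.75, 145.875) = (8.71875, -12.546875)
J(8.71875, -12.546875) = 1896.771728515625

1896.771728515625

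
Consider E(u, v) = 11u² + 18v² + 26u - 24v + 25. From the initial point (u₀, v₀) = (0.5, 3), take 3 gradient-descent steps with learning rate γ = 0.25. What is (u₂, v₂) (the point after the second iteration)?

∇E = (22u + 26, 36v - 24)
(u₁, v₁) = (0.5, 3) − 0.25·(37, 84) = (-8.75, -18)
(u₂, v₂) = (-8.75, -18) − 0.25·(-166.5, -672) = (32.875, 150)

(32.875, 150)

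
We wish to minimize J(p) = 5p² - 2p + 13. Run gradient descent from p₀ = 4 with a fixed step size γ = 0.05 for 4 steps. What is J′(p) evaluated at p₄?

J′(p) = 10p - 2
Step 1: J′(4) = 38; p₁ = 4 − 0.05·38 = 2.1
Step 2: J′(2.1) = 19; p₂ = 2.1 − 0.05·19 = 1.15
Step 3: J′(1.15) = 9.5; p₃ = 1.15 − 0.05·9.5 = 0.675
Step 4: J′(0.675) = 4.75; p₄ = 0.675 − 0.05·4.75 = 0.4375
J′(p) at (0.4375) = 2.375

2.375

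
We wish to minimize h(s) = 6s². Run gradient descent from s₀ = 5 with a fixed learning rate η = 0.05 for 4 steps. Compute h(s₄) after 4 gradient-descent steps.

0.098304

h′(s) = 12s
s₁ = 5 − 0.05·60 = 2
s₂ = 2 − 0.05·24 = 0.8
s₃ = 0.8 − 0.05·9.6 = 0.32
s₄ = 0.32 − 0.05·3.84 = 0.128
h(0.128) = 0.098304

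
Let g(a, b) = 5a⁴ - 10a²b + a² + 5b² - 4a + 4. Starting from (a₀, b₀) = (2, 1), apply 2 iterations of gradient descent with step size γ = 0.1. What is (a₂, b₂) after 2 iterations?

(1912.4, 100)

∇g = (20a³ - 20ab + 2a - 4, -10a² + 10b)
Step 1: at (2, 1), ∇g = (120, -30) → (2, 1) − 0.1·(120, -30) = (-10, 4)
Step 2: at (-10, 4), ∇g = (-19224, -960) → (-10, 4) − 0.1·(-19224, -960) = (1912.4, 100)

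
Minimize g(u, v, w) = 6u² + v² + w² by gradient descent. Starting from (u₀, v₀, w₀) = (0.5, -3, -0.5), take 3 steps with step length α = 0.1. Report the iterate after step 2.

(0.02, -1.92, -0.32)

∇g = (12u, 2v, 2w)
(u₁, v₁, w₁) = (0.5, -3, -0.5) − 0.1·(6, -6, -1) = (-0.1, -2.4, -0.4)
(u₂, v₂, w₂) = (-0.1, -2.4, -0.4) − 0.1·(-1.2, -4.8, -0.8) = (0.02, -1.92, -0.32)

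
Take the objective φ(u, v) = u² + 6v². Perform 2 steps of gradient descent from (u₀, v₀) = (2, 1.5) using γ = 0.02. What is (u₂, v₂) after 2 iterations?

(1.8432, 0.8664)

∇φ = (2u, 12v)
Step 1: at (2, 1.5), ∇φ = (4, 18) → (2, 1.5) − 0.02·(4, 18) = (1.92, 1.14)
Step 2: at (1.92, 1.14), ∇φ = (3.84, 13.68) → (1.92, 1.14) − 0.02·(3.84, 13.68) = (1.8432, 0.8664)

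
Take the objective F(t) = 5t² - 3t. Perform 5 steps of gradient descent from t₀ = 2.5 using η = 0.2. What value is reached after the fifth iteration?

-1.9

F′(t) = 10t - 3
t₁ = 2.5 − 0.2·22 = -1.9
t₂ = -1.9 − 0.2·(-22) = 2.5
t₃ = 2.5 − 0.2·22 = -1.9
t₄ = -1.9 − 0.2·(-22) = 2.5
t₅ = 2.5 − 0.2·22 = -1.9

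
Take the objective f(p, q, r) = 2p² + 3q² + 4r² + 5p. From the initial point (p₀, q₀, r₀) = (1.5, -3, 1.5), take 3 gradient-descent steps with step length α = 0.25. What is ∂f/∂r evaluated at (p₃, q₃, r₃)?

∇f = (4p + 5, 6q, 8r)
Step 1: at (1.5, -3, 1.5), ∇f = (11, -18, 12) → (1.5, -3, 1.5) − 0.25·(11, -18, 12) = (-1.25, 1.5, -1.5)
Step 2: at (-1.25, 1.5, -1.5), ∇f = (0, 9, -12) → (-1.25, 1.5, -1.5) − 0.25·(0, 9, -12) = (-1.25, -0.75, 1.5)
Step 3: at (-1.25, -0.75, 1.5), ∇f = (0, -4.5, 12) → (-1.25, -0.75, 1.5) − 0.25·(0, -4.5, 12) = (-1.25, 0.375, -1.5)
∂f/∂r at (-1.25, 0.375, -1.5) = -12

-12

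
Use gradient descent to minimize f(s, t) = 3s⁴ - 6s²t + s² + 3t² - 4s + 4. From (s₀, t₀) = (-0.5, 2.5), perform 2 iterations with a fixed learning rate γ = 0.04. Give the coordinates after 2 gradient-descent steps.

(-1.11857408, 1.658944)

∇f = (12s³ - 12st + 2s - 4, -6s² + 6t)
Step 1: at (-0.5, 2.5), ∇f = (8.5, 13.5) → (-0.5, 2.5) − 0.04·(8.5, 13.5) = (-0.84, 1.96)
Step 2: at (-0.84, 1.96), ∇f = (6.964352, 7.5264) → (-0.84, 1.96) − 0.04·(6.964352, 7.5264) = (-1.11857408, 1.658944)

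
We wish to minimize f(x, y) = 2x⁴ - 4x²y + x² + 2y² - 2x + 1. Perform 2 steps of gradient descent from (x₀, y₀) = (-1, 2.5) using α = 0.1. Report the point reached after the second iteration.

(0.6896, 2.436)

∇f = (8x³ - 8xy + 2x - 2, -4x² + 4y)
Step 1: at (-1, 2.5), ∇f = (8, 6) → (-1, 2.5) − 0.1·(8, 6) = (-1.8, 1.9)
Step 2: at (-1.8, 1.9), ∇f = (-24.896, -5.36) → (-1.8, 1.9) − 0.1·(-24.896, -5.36) = (0.6896, 2.436)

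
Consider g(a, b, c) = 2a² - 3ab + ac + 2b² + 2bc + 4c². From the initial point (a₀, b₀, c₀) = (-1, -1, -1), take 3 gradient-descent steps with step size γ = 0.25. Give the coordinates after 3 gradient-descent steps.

(-0.5625, 0.28125, 2.28125)

∇g = (4a - 3b + c, -3a + 4b + 2c, a + 2b + 8c)
(a₁, b₁, c₁) = (-1, -1, -1) − 0.25·(-2, -3, -11) = (-0.5, -0.25, 1.75)
(a₂, b₂, c₂) = (-0.5, -0.25, 1.75) − 0.25·(0.5, 4, 13) = (-0.625, -1.25, -1.5)
(a₃, b₃, c₃) = (-0.625, -1.25, -1.5) − 0.25·(-0.25, -6.125, -15.125) = (-0.5625, 0.28125, 2.28125)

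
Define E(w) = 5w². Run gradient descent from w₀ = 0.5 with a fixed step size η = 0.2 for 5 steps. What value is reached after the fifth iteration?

-0.5

E′(w) = 10w
Step 1: E′(0.5) = 5; w₁ = 0.5 − 0.2·5 = -0.5
Step 2: E′(-0.5) = -5; w₂ = -0.5 − 0.2·(-5) = 0.5
Step 3: E′(0.5) = 5; w₃ = 0.5 − 0.2·5 = -0.5
Step 4: E′(-0.5) = -5; w₄ = -0.5 − 0.2·(-5) = 0.5
Step 5: E′(0.5) = 5; w₅ = 0.5 − 0.2·5 = -0.5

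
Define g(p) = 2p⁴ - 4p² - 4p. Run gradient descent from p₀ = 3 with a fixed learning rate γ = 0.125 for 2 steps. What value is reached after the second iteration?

g′(p) = 8p³ - 8p - 4
Step 1: g′(3) = 188; p₁ = 3 − 0.125·188 = -20.5
Step 2: g′(-20.5) = -68761; p₂ = -20.5 − 0.125·(-68761) = 8574.625

8574.625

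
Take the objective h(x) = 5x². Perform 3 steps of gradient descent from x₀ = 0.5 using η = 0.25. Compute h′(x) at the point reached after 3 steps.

h′(x) = 10x
Step 1: h′(0.5) = 5; x₁ = 0.5 − 0.25·5 = -0.75
Step 2: h′(-0.75) = -7.5; x₂ = -0.75 − 0.25·(-7.5) = 1.125
Step 3: h′(1.125) = 11.25; x₃ = 1.125 − 0.25·11.25 = -1.6875
h′(x) at (-1.6875) = -16.875

-16.875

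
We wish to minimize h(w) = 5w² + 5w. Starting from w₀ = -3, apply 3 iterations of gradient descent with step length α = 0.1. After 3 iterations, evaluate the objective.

h′(w) = 10w + 5
w₁ = -3 − 0.1·(-25) = -0.5
w₂ = -0.5 − 0.1·0 = -0.5
w₃ = -0.5 − 0.1·0 = -0.5
h(-0.5) = -1.25

-1.25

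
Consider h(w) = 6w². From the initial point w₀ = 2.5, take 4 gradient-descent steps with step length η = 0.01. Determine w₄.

1.4992384

h′(w) = 12w
w₁ = 2.5 − 0.01·30 = 2.2
w₂ = 2.2 − 0.01·26.4 = 1.936
w₃ = 1.936 − 0.01·23.232 = 1.70368
w₄ = 1.70368 − 0.01·20.44416 = 1.4992384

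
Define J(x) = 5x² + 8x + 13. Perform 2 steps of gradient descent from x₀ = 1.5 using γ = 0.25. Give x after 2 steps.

4.375

J′(x) = 10x + 8
x₁ = 1.5 − 0.25·23 = -4.25
x₂ = -4.25 − 0.25·(-34.5) = 4.375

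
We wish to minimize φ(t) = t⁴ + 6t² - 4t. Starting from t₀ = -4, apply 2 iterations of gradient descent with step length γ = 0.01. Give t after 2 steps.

-0.73845248

φ′(t) = 4t³ + 12t - 4
Step 1: φ′(-4) = -308; t₁ = -4 − 0.01·(-308) = -0.92
Step 2: φ′(-0.92) = -18.154752; t₂ = -0.92 − 0.01·(-18.154752) = -0.73845248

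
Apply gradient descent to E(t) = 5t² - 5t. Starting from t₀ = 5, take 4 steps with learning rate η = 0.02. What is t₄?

E′(t) = 10t - 5
Step 1: E′(5) = 45; t₁ = 5 − 0.02·45 = 4.1
Step 2: E′(4.1) = 36; t₂ = 4.1 − 0.02·36 = 3.38
Step 3: E′(3.38) = 28.8; t₃ = 3.38 − 0.02·28.8 = 2.804
Step 4: E′(2.804) = 23.04; t₄ = 2.804 − 0.02·23.04 = 2.3432

2.3432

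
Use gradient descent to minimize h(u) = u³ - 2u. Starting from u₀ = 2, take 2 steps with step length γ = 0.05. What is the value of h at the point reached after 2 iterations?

-0.512693359375

h′(u) = 3u² - 2
Step 1: h′(2) = 10; u₁ = 2 − 0.05·10 = 1.5
Step 2: h′(1.5) = 4.75; u₂ = 1.5 − 0.05·4.75 = 1.2625
h(1.2625) = -0.512693359375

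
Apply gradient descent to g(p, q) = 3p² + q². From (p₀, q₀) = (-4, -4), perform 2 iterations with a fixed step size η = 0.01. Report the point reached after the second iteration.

(-3.5344, -3.8416)

∇g = (6p, 2q)
(p₁, q₁) = (-4, -4) − 0.01·(-24, -8) = (-3.76, -3.92)
(p₂, q₂) = (-3.76, -3.92) − 0.01·(-22.56, -7.84) = (-3.5344, -3.8416)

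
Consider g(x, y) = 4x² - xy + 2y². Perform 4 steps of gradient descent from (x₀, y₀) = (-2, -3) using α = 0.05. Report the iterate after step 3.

(-0.664375, -1.70075)

∇g = (8x - y, -x + 4y)
(x₁, y₁) = (-2, -3) − 0.05·(-13, -10) = (-1.35, -2.5)
(x₂, y₂) = (-1.35, -2.5) − 0.05·(-8.3, -8.65) = (-0.935, -2.0675)
(x₃, y₃) = (-0.935, -2.0675) − 0.05·(-5.4125, -7.335) = (-0.664375, -1.70075)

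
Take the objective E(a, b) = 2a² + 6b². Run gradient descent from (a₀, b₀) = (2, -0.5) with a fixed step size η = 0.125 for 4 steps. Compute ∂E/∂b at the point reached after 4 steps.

∇E = (4a, 12b)
Step 1: at (2, -0.5), ∇E = (8, -6) → (2, -0.5) − 0.125·(8, -6) = (1, 0.25)
Step 2: at (1, 0.25), ∇E = (4, 3) → (1, 0.25) − 0.125·(4, 3) = (0.5, -0.125)
Step 3: at (0.5, -0.125), ∇E = (2, -1.5) → (0.5, -0.125) − 0.125·(2, -1.5) = (0.25, 0.0625)
Step 4: at (0.25, 0.0625), ∇E = (1, 0.75) → (0.25, 0.0625) − 0.125·(1, 0.75) = (0.125, -0.03125)
∂E/∂b at (0.125, -0.03125) = -0.375

-0.375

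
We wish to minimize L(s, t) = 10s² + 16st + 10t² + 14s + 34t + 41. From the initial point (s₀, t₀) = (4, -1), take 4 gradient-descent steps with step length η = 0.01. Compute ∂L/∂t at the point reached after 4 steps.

13.08622848

∇L = (20s + 16t + 14, 16s + 20t + 34)
(s₁, t₁) = (4, -1) − 0.01·(78, 78) = (3.22, -1.78)
(s₂, t₂) = (3.22, -1.78) − 0.01·(49.92, 49.92) = (2.7208, -2.2792)
(s₃, t₃) = (2.7208, -2.2792) − 0.01·(31.9488, 31.9488) = (2.401312, -2.598688)
(s₄, t₄) = (2.401312, -2.598688) − 0.01·(20.447232, 20.447232) = (2.19683968, -2.80316032)
∂L/∂t at (2.19683968, -2.80316032) = 13.08622848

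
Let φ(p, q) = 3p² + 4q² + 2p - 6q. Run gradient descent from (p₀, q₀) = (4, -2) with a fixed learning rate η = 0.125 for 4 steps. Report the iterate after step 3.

∇φ = (6p + 2, 8q - 6)
Step 1: at (4, -2), ∇φ = (26, -22) → (4, -2) − 0.125·(26, -22) = (0.75, 0.75)
Step 2: at (0.75, 0.75), ∇φ = (6.5, 0) → (0.75, 0.75) − 0.125·(6.5, 0) = (-0.0625, 0.75)
Step 3: at (-0.0625, 0.75), ∇φ = (1.625, 0) → (-0.0625, 0.75) − 0.125·(1.625, 0) = (-0.265625, 0.75)

(-0.265625, 0.75)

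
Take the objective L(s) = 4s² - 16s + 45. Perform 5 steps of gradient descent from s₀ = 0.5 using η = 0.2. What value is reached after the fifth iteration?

L′(s) = 8s - 16
Step 1: L′(0.5) = -12; s₁ = 0.5 − 0.2·(-12) = 2.9
Step 2: L′(2.9) = 7.2; s₂ = 2.9 − 0.2·7.2 = 1.46
Step 3: L′(1.46) = -4.32; s₃ = 1.46 − 0.2·(-4.32) = 2.324
Step 4: L′(2.324) = 2.592; s₄ = 2.324 − 0.2·2.592 = 1.8056
Step 5: L′(1.8056) = -1.5552; s₅ = 1.8056 − 0.2·(-1.5552) = 2.11664

2.11664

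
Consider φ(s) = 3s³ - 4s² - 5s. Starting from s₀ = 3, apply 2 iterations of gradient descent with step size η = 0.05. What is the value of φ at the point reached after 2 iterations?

φ′(s) = 9s² - 8s - 5
s₁ = 3 − 0.05·52 = 0.4
s₂ = 0.4 − 0.05·(-6.76) = 0.738
φ(0.738) = -4.662734184

-4.662734184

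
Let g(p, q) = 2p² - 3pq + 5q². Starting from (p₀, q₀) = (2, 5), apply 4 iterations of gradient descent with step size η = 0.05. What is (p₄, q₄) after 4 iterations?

∇g = (4p - 3q, -3p + 10q)
(p₁, q₁) = (2, 5) − 0.05·(-7, 44) = (2.35, 2.8)
(p₂, q₂) = (2.35, 2.8) − 0.05·(1, 20.95) = (2.3, 1.7525)
(p₃, q₃) = (2.3, 1.7525) − 0.05·(3.9425, 10.625) = (2.102875, 1.22125)
(p₄, q₄) = (2.102875, 1.22125) − 0.05·(4.74775, 5.903875) = (1.8654875, 0.92605625)

(1.8654875, 0.92605625)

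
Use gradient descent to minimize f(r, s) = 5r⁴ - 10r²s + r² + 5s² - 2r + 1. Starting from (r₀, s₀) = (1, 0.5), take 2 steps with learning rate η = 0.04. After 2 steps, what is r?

∇f = (20r³ - 20rs + 2r - 2, -10r² + 10s)
Step 1: at (1, 0.5), ∇f = (10, -5) → (1, 0.5) − 0.04·(10, -5) = (0.6, 0.7)
Step 2: at (0.6, 0.7), ∇f = (-4.88, 3.4) → (0.6, 0.7) − 0.04·(-4.88, 3.4) = (0.7952, 0.564)
r = 0.7952

0.7952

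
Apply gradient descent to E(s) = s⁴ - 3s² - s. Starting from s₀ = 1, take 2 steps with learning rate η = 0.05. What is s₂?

1.240825

E′(s) = 4s³ - 6s - 1
s₁ = 1 − 0.05·(-3) = 1.15
s₂ = 1.15 − 0.05·(-1.8165) = 1.240825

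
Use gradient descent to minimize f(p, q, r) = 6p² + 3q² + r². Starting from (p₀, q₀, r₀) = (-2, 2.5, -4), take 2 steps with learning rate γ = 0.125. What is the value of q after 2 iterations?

0.15625

∇f = (12p, 6q, 2r)
(p₁, q₁, r₁) = (-2, 2.5, -4) − 0.125·(-24, 15, -8) = (1, 0.625, -3)
(p₂, q₂, r₂) = (1, 0.625, -3) − 0.125·(12, 3.75, -6) = (-0.5, 0.15625, -2.25)
q = 0.15625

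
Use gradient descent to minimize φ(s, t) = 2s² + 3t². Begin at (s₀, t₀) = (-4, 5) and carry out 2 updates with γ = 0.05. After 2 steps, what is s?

∇φ = (4s, 6t)
(s₁, t₁) = (-4, 5) − 0.05·(-16, 30) = (-3.2, 3.5)
(s₂, t₂) = (-3.2, 3.5) − 0.05·(-12.8, 21) = (-2.56, 2.45)
s = -2.56

-2.56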